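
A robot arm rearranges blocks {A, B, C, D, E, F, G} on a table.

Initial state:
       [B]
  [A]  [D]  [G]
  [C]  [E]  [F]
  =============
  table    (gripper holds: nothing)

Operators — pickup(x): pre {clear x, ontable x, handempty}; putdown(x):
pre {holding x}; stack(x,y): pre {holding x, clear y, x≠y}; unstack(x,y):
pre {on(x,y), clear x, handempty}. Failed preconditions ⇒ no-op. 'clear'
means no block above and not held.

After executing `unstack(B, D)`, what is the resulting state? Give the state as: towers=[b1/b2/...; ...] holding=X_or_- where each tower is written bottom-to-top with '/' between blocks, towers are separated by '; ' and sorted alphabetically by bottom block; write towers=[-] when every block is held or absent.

towers=[C/A; E/D; F/G] holding=B

before: towers=[C/A; E/D/B; F/G] holding=-
pre[unstack(B, D)]: on(B,D) yes, clear(B) yes, handempty yes
all met → apply unstack(B, D)
after:  towers=[C/A; E/D; F/G] holding=B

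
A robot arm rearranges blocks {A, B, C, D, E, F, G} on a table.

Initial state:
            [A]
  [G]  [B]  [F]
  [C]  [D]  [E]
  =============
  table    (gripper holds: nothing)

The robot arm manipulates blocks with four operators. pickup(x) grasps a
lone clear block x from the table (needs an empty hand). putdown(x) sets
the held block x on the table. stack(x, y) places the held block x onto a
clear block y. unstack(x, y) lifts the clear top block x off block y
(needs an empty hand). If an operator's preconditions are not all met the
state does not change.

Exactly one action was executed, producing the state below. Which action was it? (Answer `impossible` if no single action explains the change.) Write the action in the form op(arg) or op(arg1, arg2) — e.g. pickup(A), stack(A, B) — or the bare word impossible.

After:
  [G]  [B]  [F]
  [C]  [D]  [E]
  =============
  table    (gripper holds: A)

unstack(A, F)

target: towers=[C/G; D/B; E/F] holding=A
     unstack(B, D) → towers=[C/G; D; E/F/A] holding=B
     unstack(G, C) → towers=[C; D/B; E/F/A] holding=G
     unstack(A, F) → towers=[C/G; D/B; E/F] holding=A  ← match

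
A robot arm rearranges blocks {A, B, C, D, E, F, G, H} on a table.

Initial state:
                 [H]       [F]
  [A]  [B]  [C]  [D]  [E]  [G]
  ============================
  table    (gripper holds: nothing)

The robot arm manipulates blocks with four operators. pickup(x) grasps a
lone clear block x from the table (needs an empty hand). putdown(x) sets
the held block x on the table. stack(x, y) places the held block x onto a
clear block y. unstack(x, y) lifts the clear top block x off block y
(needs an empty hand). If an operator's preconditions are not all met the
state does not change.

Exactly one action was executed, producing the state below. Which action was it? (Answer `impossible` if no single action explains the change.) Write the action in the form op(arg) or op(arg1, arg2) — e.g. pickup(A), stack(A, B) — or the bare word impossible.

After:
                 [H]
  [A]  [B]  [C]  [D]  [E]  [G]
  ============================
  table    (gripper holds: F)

unstack(F, G)

target: towers=[A; B; C; D/H; E; G] holding=F
         pickup(A) → towers=[B; C; D/H; E; G/F] holding=A
         pickup(E) → towers=[A; B; C; D/H; G/F] holding=E
     unstack(H, D) → towers=[A; B; C; D; E; G/F] holding=H
         pickup(B) → towers=[A; C; D/H; E; G/F] holding=B
     unstack(F, G) → towers=[A; B; C; D/H; E; G] holding=F  ← match
         pickup(C) → towers=[A; B; D/H; E; G/F] holding=C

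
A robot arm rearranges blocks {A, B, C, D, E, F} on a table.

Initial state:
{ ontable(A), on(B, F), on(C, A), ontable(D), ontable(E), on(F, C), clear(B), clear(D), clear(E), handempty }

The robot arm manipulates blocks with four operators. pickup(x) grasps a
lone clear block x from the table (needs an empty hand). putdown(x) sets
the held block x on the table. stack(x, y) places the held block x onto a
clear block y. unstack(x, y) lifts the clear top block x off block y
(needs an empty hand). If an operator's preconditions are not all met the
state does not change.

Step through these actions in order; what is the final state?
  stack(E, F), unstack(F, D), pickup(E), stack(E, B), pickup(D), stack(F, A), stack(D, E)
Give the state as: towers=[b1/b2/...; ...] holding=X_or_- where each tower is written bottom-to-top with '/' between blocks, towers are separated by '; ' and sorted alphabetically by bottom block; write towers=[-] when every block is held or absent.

towers=[A/C/F/B/E/D] holding=-

step 1 (stack(E, F)) [no-op]: towers=[A/C/F/B; D; E] holding=-
step 2 (unstack(F, D)) [no-op]: towers=[A/C/F/B; D; E] holding=-
step 3 (pickup(E)): towers=[A/C/F/B; D] holding=E
step 4 (stack(E, B)): towers=[A/C/F/B/E; D] holding=-
step 5 (pickup(D)): towers=[A/C/F/B/E] holding=D
step 6 (stack(F, A)) [no-op]: towers=[A/C/F/B/E] holding=D
step 7 (stack(D, E)): towers=[A/C/F/B/E/D] holding=-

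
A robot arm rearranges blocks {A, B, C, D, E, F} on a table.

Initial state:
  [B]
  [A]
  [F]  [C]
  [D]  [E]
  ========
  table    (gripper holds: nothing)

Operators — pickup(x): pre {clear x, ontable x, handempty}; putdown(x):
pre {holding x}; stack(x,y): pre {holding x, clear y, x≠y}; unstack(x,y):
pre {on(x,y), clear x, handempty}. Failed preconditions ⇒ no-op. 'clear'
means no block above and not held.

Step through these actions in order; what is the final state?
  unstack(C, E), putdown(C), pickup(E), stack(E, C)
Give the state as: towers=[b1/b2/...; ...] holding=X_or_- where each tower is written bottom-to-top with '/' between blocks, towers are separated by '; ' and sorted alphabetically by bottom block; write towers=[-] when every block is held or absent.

step 1 (unstack(C, E)): towers=[D/F/A/B; E] holding=C
step 2 (putdown(C)): towers=[C; D/F/A/B; E] holding=-
step 3 (pickup(E)): towers=[C; D/F/A/B] holding=E
step 4 (stack(E, C)): towers=[C/E; D/F/A/B] holding=-

towers=[C/E; D/F/A/B] holding=-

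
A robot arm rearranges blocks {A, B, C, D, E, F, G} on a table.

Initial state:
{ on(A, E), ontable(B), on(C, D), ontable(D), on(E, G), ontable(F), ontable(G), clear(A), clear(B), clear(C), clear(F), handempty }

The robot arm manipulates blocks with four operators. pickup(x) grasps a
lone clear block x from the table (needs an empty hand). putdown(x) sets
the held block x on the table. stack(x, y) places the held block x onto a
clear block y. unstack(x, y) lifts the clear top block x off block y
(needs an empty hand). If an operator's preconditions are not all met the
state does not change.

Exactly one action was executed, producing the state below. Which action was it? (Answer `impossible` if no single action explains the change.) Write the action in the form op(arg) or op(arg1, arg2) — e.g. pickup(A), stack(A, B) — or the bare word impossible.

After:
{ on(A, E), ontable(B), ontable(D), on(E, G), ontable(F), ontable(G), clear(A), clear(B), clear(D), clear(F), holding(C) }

unstack(C, D)

target: towers=[B; D; F; G/E/A] holding=C
         pickup(B) → towers=[D/C; F; G/E/A] holding=B
         pickup(F) → towers=[B; D/C; G/E/A] holding=F
     unstack(A, E) → towers=[B; D/C; F; G/E] holding=A
     unstack(C, D) → towers=[B; D; F; G/E/A] holding=C  ← match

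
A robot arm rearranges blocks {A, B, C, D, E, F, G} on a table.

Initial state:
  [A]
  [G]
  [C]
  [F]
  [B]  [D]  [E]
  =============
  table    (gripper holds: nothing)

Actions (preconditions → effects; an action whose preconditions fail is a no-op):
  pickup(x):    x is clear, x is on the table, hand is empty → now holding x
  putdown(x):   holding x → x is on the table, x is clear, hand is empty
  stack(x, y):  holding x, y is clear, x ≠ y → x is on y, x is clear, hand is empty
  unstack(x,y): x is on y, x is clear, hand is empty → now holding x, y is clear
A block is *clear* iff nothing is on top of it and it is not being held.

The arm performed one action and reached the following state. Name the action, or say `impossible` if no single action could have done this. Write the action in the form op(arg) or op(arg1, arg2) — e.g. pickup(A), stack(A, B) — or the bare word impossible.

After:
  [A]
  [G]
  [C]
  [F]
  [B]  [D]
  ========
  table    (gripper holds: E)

pickup(E)

target: towers=[B/F/C/G/A; D] holding=E
         pickup(D) → towers=[B/F/C/G/A; E] holding=D
     unstack(A, G) → towers=[B/F/C/G; D; E] holding=A
         pickup(E) → towers=[B/F/C/G/A; D] holding=E  ← match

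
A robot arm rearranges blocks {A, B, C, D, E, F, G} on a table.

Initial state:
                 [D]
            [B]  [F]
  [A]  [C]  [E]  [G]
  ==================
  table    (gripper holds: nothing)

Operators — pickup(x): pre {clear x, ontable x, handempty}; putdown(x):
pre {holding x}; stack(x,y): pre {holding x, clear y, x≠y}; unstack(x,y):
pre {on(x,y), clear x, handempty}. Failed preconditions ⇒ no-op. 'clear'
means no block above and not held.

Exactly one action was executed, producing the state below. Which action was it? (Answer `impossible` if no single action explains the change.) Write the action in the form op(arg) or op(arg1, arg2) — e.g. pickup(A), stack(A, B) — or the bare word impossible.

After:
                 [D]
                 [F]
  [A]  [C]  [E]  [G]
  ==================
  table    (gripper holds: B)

unstack(B, E)

target: towers=[A; C; E; G/F/D] holding=B
     unstack(B, E) → towers=[A; C; E; G/F/D] holding=B  ← match
     unstack(D, F) → towers=[A; C; E/B; G/F] holding=D
         pickup(A) → towers=[C; E/B; G/F/D] holding=A
         pickup(C) → towers=[A; E/B; G/F/D] holding=C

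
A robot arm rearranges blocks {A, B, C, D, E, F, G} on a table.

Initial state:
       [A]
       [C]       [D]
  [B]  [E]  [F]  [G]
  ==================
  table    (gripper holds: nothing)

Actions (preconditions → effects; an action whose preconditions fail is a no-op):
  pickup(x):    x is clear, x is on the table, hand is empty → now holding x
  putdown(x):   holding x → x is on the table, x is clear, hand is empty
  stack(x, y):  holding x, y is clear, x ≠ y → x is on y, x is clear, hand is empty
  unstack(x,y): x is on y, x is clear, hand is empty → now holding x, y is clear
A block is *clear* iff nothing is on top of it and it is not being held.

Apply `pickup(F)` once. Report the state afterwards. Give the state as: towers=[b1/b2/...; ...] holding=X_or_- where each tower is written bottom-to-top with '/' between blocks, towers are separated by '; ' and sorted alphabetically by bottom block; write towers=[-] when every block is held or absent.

before: towers=[B; E/C/A; F; G/D] holding=-
pre[pickup(F)]: clear(F) ✓, ontable(F) ✓, handempty ✓
all met → apply pickup(F)
after:  towers=[B; E/C/A; G/D] holding=F

towers=[B; E/C/A; G/D] holding=F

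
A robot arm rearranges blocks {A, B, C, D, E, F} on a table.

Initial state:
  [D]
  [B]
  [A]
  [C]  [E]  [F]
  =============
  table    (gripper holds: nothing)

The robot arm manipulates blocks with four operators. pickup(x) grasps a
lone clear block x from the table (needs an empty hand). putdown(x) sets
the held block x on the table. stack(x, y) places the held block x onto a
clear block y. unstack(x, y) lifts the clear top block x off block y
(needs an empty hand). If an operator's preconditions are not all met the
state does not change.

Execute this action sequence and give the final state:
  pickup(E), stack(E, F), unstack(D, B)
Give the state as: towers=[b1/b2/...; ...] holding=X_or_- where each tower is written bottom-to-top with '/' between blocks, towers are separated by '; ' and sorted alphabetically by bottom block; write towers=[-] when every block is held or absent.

step 1 (pickup(E)): towers=[C/A/B/D; F] holding=E
step 2 (stack(E, F)): towers=[C/A/B/D; F/E] holding=-
step 3 (unstack(D, B)): towers=[C/A/B; F/E] holding=D

towers=[C/A/B; F/E] holding=D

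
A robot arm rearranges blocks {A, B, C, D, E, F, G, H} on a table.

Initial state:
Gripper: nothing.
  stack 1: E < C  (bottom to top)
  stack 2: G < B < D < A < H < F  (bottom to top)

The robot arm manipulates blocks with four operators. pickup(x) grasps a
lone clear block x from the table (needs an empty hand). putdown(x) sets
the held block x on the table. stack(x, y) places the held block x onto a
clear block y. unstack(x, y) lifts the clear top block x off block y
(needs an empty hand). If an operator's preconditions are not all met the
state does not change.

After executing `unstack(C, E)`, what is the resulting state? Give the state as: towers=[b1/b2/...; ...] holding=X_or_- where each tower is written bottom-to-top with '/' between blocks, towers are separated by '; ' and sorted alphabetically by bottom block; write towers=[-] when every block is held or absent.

towers=[E; G/B/D/A/H/F] holding=C

before: towers=[E/C; G/B/D/A/H/F] holding=-
pre[unstack(C, E)]: on(C,E) ok, clear(C) ok, handempty ok
all met → apply unstack(C, E)
after:  towers=[E; G/B/D/A/H/F] holding=C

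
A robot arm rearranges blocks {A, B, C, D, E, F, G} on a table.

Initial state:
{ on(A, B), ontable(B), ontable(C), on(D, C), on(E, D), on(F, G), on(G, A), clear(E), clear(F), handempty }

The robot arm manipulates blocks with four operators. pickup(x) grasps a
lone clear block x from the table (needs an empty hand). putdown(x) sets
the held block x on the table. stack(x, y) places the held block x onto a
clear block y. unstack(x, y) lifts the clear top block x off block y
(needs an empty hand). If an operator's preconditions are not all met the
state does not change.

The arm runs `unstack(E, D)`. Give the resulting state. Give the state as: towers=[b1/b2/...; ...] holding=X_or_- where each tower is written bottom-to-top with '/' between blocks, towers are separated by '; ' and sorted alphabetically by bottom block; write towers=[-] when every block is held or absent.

towers=[B/A/G/F; C/D] holding=E

before: towers=[B/A/G/F; C/D/E] holding=-
pre[unstack(E, D)]: on(E,D) ok, clear(E) ok, handempty ok
all met → apply unstack(E, D)
after:  towers=[B/A/G/F; C/D] holding=E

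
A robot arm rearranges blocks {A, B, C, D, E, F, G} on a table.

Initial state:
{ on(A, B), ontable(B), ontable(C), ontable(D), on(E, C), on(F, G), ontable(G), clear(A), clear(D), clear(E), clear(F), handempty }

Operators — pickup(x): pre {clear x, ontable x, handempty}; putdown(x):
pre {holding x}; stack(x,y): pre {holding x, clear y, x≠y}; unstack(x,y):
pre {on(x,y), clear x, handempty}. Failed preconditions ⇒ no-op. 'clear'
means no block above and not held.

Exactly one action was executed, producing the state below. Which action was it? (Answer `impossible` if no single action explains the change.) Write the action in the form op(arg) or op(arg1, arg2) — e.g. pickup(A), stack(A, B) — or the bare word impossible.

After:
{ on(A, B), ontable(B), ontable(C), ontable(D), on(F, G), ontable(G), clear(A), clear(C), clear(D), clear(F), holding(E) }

unstack(E, C)

target: towers=[B/A; C; D; G/F] holding=E
     unstack(F, G) → towers=[B/A; C/E; D; G] holding=F
         pickup(D) → towers=[B/A; C/E; G/F] holding=D
     unstack(A, B) → towers=[B; C/E; D; G/F] holding=A
     unstack(E, C) → towers=[B/A; C; D; G/F] holding=E  ← match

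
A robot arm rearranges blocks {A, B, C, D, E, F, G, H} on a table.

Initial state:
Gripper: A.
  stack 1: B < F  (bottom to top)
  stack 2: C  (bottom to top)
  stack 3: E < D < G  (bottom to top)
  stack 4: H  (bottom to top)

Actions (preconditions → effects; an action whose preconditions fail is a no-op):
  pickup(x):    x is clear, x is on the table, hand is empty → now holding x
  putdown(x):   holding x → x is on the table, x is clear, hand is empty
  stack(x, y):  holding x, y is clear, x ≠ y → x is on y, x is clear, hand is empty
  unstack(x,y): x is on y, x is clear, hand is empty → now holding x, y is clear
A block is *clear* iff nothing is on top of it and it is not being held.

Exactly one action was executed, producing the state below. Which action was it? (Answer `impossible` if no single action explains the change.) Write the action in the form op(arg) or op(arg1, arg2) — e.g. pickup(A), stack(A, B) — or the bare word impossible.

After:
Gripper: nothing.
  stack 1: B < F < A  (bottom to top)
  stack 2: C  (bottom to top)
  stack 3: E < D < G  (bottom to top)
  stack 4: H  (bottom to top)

stack(A, F)

target: towers=[B/F/A; C; E/D/G; H] holding=-
        putdown(A) → towers=[A; B/F; C; E/D/G; H] holding=-
       stack(A, G) → towers=[B/F; C; E/D/G/A; H] holding=-
       stack(A, H) → towers=[B/F; C; E/D/G; H/A] holding=-
       stack(A, F) → towers=[B/F/A; C; E/D/G; H] holding=-  ← match
       stack(A, C) → towers=[B/F; C/A; E/D/G; H] holding=-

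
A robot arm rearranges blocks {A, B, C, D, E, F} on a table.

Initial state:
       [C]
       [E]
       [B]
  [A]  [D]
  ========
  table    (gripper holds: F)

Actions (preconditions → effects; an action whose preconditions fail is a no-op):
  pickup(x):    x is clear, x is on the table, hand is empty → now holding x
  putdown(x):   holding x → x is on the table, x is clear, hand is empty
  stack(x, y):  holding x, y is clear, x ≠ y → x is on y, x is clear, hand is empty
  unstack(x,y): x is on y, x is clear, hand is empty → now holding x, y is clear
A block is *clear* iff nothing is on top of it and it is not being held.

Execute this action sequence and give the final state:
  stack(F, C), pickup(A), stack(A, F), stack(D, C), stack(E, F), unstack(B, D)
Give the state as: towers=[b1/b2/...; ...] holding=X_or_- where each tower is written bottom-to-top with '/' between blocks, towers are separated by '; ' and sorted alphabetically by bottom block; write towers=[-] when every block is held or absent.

towers=[D/B/E/C/F/A] holding=-

step 1 (stack(F, C)): towers=[A; D/B/E/C/F] holding=-
step 2 (pickup(A)): towers=[D/B/E/C/F] holding=A
step 3 (stack(A, F)): towers=[D/B/E/C/F/A] holding=-
step 4 (stack(D, C)) [no-op]: towers=[D/B/E/C/F/A] holding=-
step 5 (stack(E, F)) [no-op]: towers=[D/B/E/C/F/A] holding=-
step 6 (unstack(B, D)) [no-op]: towers=[D/B/E/C/F/A] holding=-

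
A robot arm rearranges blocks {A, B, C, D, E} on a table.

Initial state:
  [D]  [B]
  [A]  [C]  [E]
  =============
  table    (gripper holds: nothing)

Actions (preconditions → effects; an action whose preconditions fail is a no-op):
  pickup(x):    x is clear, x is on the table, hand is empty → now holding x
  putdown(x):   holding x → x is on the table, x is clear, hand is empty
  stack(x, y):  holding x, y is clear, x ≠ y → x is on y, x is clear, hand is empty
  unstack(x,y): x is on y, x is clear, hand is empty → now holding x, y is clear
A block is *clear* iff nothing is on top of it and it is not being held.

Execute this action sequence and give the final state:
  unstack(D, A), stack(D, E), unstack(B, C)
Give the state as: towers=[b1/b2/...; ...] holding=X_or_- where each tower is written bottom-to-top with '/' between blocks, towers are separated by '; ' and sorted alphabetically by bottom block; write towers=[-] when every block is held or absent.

towers=[A; C; E/D] holding=B

step 1 (unstack(D, A)): towers=[A; C/B; E] holding=D
step 2 (stack(D, E)): towers=[A; C/B; E/D] holding=-
step 3 (unstack(B, C)): towers=[A; C; E/D] holding=B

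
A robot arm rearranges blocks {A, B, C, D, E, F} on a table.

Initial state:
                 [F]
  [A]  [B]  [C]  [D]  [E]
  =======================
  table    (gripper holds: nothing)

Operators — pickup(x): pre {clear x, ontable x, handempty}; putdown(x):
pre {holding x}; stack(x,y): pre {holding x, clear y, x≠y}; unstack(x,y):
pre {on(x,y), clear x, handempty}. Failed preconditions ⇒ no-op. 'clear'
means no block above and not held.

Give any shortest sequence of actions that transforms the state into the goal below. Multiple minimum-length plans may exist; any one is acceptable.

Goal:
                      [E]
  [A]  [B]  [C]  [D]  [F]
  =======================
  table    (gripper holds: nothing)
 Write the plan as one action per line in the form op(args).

step 1 (unstack(F, D)): towers=[A; B; C; D; E] holding=F
step 2 (putdown(F)): towers=[A; B; C; D; E; F] holding=-
step 3 (pickup(E)): towers=[A; B; C; D; F] holding=E
step 4 (stack(E, F)): towers=[A; B; C; D; F/E] holding=-
goal check: towers=[A; B; C; D; F/E] holding=- — reached (length 4, optimal by BFS)

unstack(F, D)
putdown(F)
pickup(E)
stack(E, F)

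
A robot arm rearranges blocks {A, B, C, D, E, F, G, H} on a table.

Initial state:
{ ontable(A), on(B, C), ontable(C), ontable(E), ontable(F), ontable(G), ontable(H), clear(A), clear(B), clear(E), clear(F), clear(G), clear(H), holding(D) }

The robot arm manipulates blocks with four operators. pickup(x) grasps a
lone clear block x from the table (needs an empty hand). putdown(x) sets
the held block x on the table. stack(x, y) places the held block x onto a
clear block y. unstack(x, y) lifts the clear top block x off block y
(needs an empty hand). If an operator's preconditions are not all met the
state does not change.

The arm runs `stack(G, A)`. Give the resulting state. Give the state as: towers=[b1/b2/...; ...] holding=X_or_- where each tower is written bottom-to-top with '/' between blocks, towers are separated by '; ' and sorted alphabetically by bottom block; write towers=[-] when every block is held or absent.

before: towers=[A; C/B; E; F; G; H] holding=D
pre[stack(G, A)]: holding(G) ✗, clear(A) ✓, G≠A ✓
holding(G) unmet → stack(G, A) is a no-op
after:  towers=[A; C/B; E; F; G; H] holding=D

towers=[A; C/B; E; F; G; H] holding=D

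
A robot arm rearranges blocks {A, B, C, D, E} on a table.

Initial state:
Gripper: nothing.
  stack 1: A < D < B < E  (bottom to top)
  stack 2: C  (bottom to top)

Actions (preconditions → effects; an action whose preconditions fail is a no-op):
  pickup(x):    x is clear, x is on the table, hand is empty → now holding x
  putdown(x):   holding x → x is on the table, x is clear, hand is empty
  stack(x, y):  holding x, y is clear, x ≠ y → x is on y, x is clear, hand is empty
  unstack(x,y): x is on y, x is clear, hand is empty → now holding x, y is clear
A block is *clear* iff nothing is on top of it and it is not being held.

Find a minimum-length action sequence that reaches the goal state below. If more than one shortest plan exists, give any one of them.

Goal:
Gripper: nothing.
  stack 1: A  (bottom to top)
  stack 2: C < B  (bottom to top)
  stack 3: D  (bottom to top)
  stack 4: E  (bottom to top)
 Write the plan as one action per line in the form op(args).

step 1 (unstack(E, B)): towers=[A/D/B; C] holding=E
step 2 (putdown(E)): towers=[A/D/B; C; E] holding=-
step 3 (unstack(B, D)): towers=[A/D; C; E] holding=B
step 4 (stack(B, C)): towers=[A/D; C/B; E] holding=-
step 5 (unstack(D, A)): towers=[A; C/B; E] holding=D
step 6 (putdown(D)): towers=[A; C/B; D; E] holding=-
goal check: towers=[A; C/B; D; E] holding=- — reached (length 6, optimal by BFS)

unstack(E, B)
putdown(E)
unstack(B, D)
stack(B, C)
unstack(D, A)
putdown(D)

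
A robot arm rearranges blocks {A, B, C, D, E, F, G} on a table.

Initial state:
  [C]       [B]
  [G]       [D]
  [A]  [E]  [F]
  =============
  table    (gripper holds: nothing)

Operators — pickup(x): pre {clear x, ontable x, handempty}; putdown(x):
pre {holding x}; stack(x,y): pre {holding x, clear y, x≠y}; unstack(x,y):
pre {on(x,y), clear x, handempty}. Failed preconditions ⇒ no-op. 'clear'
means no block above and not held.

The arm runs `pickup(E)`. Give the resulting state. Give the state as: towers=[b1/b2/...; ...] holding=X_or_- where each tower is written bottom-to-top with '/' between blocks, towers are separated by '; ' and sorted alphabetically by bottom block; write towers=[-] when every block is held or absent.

towers=[A/G/C; F/D/B] holding=E

before: towers=[A/G/C; E; F/D/B] holding=-
pre[pickup(E)]: clear(E) ok, ontable(E) ok, handempty ok
all met → apply pickup(E)
after:  towers=[A/G/C; F/D/B] holding=E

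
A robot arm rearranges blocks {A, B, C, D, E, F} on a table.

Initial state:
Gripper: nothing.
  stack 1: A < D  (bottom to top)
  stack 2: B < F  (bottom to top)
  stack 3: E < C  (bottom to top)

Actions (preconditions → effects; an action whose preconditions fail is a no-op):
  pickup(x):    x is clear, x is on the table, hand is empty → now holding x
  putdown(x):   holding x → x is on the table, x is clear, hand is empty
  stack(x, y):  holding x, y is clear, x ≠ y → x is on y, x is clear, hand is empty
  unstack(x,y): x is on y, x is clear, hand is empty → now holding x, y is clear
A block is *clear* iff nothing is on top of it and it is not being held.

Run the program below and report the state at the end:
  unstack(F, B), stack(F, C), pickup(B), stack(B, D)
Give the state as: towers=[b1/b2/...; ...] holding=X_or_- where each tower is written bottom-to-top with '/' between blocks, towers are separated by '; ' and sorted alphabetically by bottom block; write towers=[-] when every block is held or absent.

step 1 (unstack(F, B)): towers=[A/D; B; E/C] holding=F
step 2 (stack(F, C)): towers=[A/D; B; E/C/F] holding=-
step 3 (pickup(B)): towers=[A/D; E/C/F] holding=B
step 4 (stack(B, D)): towers=[A/D/B; E/C/F] holding=-

towers=[A/D/B; E/C/F] holding=-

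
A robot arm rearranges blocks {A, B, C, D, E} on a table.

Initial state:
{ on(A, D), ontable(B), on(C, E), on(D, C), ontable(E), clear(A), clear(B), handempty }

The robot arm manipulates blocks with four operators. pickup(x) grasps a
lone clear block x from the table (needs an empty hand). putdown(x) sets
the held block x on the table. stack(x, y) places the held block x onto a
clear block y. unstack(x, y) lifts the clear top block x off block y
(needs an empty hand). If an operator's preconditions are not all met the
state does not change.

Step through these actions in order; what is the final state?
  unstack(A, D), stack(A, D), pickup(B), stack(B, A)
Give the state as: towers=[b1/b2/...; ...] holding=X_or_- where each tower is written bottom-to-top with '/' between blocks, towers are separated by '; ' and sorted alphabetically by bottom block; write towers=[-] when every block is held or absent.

step 1 (unstack(A, D)): towers=[B; E/C/D] holding=A
step 2 (stack(A, D)): towers=[B; E/C/D/A] holding=-
step 3 (pickup(B)): towers=[E/C/D/A] holding=B
step 4 (stack(B, A)): towers=[E/C/D/A/B] holding=-

towers=[E/C/D/A/B] holding=-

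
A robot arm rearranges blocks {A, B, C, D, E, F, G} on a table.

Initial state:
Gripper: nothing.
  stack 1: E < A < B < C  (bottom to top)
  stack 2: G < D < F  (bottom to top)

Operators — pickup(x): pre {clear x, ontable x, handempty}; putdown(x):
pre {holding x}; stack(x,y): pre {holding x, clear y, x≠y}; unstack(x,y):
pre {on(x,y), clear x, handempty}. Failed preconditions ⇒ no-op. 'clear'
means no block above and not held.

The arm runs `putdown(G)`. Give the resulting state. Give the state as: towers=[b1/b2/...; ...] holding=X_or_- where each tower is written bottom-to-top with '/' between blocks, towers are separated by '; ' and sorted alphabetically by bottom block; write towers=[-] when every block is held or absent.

before: towers=[E/A/B/C; G/D/F] holding=-
pre[putdown(G)]: holding(G) no
holding(G) unmet → putdown(G) is a no-op
after:  towers=[E/A/B/C; G/D/F] holding=-

towers=[E/A/B/C; G/D/F] holding=-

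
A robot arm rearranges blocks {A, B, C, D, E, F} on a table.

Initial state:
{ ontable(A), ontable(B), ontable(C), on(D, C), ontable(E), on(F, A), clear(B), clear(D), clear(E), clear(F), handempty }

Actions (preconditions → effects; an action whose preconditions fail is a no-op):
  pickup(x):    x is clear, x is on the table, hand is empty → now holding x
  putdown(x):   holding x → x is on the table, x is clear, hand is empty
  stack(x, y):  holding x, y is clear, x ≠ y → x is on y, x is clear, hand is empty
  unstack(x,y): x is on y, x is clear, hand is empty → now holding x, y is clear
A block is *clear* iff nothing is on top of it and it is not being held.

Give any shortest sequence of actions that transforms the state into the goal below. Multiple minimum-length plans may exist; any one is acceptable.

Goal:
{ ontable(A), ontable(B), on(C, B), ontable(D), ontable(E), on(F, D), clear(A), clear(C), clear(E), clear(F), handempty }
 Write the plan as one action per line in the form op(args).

step 1 (unstack(D, C)): towers=[A/F; B; C; E] holding=D
step 2 (putdown(D)): towers=[A/F; B; C; D; E] holding=-
step 3 (unstack(F, A)): towers=[A; B; C; D; E] holding=F
step 4 (stack(F, D)): towers=[A; B; C; D/F; E] holding=-
step 5 (pickup(C)): towers=[A; B; D/F; E] holding=C
step 6 (stack(C, B)): towers=[A; B/C; D/F; E] holding=-
goal check: towers=[A; B/C; D/F; E] holding=- — reached (length 6, optimal by BFS)

unstack(D, C)
putdown(D)
unstack(F, A)
stack(F, D)
pickup(C)
stack(C, B)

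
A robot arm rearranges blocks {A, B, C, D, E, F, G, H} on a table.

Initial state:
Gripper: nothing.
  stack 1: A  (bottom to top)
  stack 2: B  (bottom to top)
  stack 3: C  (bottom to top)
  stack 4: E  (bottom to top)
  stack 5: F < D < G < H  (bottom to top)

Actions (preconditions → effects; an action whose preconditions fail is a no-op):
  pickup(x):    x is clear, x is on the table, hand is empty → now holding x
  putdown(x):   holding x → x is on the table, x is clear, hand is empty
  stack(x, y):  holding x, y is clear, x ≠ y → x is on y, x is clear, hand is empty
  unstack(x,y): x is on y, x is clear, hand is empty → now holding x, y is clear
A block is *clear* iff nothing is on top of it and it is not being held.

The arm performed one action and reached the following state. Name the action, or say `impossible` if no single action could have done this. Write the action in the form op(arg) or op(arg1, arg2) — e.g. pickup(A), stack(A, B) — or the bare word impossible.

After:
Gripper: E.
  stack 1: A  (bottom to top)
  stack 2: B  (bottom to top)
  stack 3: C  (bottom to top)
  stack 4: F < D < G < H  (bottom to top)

pickup(E)

target: towers=[A; B; C; F/D/G/H] holding=E
         pickup(A) → towers=[B; C; E; F/D/G/H] holding=A
         pickup(E) → towers=[A; B; C; F/D/G/H] holding=E  ← match
     unstack(H, G) → towers=[A; B; C; E; F/D/G] holding=H
         pickup(B) → towers=[A; C; E; F/D/G/H] holding=B
         pickup(C) → towers=[A; B; E; F/D/G/H] holding=C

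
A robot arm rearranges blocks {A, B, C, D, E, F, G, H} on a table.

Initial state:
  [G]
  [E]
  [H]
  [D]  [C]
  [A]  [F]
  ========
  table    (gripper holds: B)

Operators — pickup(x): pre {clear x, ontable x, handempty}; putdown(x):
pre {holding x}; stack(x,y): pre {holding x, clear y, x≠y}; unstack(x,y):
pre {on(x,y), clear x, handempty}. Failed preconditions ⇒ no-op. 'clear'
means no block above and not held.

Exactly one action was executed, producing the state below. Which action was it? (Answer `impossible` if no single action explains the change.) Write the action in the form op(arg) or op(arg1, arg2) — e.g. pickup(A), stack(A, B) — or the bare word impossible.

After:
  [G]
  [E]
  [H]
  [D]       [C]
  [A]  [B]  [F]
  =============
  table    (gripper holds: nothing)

target: towers=[A/D/H/E/G; B; F/C] holding=-
        putdown(B) → towers=[A/D/H/E/G; B; F/C] holding=-  ← match
       stack(B, G) → towers=[A/D/H/E/G/B; F/C] holding=-
       stack(B, C) → towers=[A/D/H/E/G; F/C/B] holding=-

putdown(B)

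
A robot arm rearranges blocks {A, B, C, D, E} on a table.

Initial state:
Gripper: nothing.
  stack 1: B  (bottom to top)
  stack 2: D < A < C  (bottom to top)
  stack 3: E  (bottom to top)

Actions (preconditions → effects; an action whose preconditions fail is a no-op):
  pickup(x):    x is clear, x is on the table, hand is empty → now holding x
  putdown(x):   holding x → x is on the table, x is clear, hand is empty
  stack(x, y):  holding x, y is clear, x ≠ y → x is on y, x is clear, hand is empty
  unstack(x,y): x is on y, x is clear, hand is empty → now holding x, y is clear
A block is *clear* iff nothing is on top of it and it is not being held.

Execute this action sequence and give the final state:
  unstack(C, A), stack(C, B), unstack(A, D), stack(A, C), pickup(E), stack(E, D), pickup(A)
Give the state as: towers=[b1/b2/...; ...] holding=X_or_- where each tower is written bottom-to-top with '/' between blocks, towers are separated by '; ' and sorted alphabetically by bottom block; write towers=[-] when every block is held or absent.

towers=[B/C/A; D/E] holding=-

step 1 (unstack(C, A)): towers=[B; D/A; E] holding=C
step 2 (stack(C, B)): towers=[B/C; D/A; E] holding=-
step 3 (unstack(A, D)): towers=[B/C; D; E] holding=A
step 4 (stack(A, C)): towers=[B/C/A; D; E] holding=-
step 5 (pickup(E)): towers=[B/C/A; D] holding=E
step 6 (stack(E, D)): towers=[B/C/A; D/E] holding=-
step 7 (pickup(A)) [no-op]: towers=[B/C/A; D/E] holding=-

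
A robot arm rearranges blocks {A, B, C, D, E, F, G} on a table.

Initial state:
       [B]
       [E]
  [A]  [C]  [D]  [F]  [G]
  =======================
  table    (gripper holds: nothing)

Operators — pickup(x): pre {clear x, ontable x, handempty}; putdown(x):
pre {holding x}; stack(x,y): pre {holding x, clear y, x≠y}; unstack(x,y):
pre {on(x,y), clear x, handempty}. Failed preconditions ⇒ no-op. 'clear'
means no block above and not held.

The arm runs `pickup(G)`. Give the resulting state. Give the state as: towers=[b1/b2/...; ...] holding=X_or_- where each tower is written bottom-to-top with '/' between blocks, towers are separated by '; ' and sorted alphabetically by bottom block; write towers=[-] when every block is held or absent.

towers=[A; C/E/B; D; F] holding=G

before: towers=[A; C/E/B; D; F; G] holding=-
pre[pickup(G)]: clear(G) ok, ontable(G) ok, handempty ok
all met → apply pickup(G)
after:  towers=[A; C/E/B; D; F] holding=G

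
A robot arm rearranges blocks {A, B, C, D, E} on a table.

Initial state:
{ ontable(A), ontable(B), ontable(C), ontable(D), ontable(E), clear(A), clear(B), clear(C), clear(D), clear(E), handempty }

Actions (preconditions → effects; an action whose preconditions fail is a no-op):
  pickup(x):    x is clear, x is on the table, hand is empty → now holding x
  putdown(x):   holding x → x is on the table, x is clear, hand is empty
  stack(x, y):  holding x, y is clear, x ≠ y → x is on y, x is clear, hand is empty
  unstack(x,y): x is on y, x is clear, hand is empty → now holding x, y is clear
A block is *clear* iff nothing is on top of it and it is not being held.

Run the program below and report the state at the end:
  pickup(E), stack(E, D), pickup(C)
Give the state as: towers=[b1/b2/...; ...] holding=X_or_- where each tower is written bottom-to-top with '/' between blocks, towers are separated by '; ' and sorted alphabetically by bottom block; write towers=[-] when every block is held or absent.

step 1 (pickup(E)): towers=[A; B; C; D] holding=E
step 2 (stack(E, D)): towers=[A; B; C; D/E] holding=-
step 3 (pickup(C)): towers=[A; B; D/E] holding=C

towers=[A; B; D/E] holding=C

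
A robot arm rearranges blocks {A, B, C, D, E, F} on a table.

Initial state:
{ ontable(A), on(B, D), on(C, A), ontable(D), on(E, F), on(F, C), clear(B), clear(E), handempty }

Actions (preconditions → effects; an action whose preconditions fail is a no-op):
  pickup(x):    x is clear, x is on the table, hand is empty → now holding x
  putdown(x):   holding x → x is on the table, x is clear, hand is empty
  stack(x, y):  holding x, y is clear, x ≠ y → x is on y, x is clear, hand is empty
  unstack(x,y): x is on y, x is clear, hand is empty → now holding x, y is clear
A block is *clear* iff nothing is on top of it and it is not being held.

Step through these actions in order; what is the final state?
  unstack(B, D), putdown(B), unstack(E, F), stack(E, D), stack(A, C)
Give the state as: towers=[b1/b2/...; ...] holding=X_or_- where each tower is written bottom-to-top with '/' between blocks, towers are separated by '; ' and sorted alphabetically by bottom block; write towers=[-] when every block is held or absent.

step 1 (unstack(B, D)): towers=[A/C/F/E; D] holding=B
step 2 (putdown(B)): towers=[A/C/F/E; B; D] holding=-
step 3 (unstack(E, F)): towers=[A/C/F; B; D] holding=E
step 4 (stack(E, D)): towers=[A/C/F; B; D/E] holding=-
step 5 (stack(A, C)) [no-op]: towers=[A/C/F; B; D/E] holding=-

towers=[A/C/F; B; D/E] holding=-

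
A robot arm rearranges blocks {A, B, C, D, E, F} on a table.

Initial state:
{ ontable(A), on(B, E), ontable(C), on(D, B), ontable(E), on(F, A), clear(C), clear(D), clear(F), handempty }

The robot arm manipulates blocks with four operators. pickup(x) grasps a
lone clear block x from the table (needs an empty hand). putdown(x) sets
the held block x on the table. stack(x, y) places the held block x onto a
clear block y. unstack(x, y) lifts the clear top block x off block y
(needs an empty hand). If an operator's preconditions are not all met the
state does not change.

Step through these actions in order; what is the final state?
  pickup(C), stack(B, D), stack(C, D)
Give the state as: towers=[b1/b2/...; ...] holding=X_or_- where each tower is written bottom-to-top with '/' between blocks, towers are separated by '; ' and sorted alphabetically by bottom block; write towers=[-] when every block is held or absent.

step 1 (pickup(C)): towers=[A/F; E/B/D] holding=C
step 2 (stack(B, D)) [no-op]: towers=[A/F; E/B/D] holding=C
step 3 (stack(C, D)): towers=[A/F; E/B/D/C] holding=-

towers=[A/F; E/B/D/C] holding=-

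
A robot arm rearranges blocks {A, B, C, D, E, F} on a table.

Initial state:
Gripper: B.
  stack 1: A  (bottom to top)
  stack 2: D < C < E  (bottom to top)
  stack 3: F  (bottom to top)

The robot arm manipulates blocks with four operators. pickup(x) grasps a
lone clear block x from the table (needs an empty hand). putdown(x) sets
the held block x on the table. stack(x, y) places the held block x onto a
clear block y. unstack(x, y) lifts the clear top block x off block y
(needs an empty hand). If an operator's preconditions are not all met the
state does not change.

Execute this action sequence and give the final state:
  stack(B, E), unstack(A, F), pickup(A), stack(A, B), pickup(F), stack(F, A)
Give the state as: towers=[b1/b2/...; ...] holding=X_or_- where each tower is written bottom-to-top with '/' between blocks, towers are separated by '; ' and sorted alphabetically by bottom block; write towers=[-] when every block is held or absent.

towers=[D/C/E/B/A/F] holding=-

step 1 (stack(B, E)): towers=[A; D/C/E/B; F] holding=-
step 2 (unstack(A, F)) [no-op]: towers=[A; D/C/E/B; F] holding=-
step 3 (pickup(A)): towers=[D/C/E/B; F] holding=A
step 4 (stack(A, B)): towers=[D/C/E/B/A; F] holding=-
step 5 (pickup(F)): towers=[D/C/E/B/A] holding=F
step 6 (stack(F, A)): towers=[D/C/E/B/A/F] holding=-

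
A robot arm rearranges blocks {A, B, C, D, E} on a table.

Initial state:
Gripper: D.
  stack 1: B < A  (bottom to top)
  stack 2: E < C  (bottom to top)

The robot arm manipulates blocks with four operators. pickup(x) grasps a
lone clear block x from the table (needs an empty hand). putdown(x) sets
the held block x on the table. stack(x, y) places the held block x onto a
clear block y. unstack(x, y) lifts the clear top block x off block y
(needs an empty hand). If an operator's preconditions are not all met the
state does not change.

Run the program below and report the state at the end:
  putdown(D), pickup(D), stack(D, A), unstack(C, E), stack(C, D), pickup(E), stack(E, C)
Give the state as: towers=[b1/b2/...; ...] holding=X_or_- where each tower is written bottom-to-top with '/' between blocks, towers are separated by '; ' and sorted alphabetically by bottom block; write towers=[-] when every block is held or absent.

towers=[B/A/D/C/E] holding=-

step 1 (putdown(D)): towers=[B/A; D; E/C] holding=-
step 2 (pickup(D)): towers=[B/A; E/C] holding=D
step 3 (stack(D, A)): towers=[B/A/D; E/C] holding=-
step 4 (unstack(C, E)): towers=[B/A/D; E] holding=C
step 5 (stack(C, D)): towers=[B/A/D/C; E] holding=-
step 6 (pickup(E)): towers=[B/A/D/C] holding=E
step 7 (stack(E, C)): towers=[B/A/D/C/E] holding=-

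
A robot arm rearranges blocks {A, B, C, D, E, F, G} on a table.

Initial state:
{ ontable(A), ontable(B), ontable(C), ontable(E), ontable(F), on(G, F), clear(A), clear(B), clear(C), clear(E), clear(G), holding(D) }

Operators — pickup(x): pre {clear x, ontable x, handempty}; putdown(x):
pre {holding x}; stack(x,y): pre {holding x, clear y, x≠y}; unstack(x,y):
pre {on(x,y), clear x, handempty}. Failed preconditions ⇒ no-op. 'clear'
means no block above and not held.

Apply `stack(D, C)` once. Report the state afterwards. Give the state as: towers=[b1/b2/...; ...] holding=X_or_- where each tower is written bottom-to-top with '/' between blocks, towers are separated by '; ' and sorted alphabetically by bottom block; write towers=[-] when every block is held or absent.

before: towers=[A; B; C; E; F/G] holding=D
pre[stack(D, C)]: holding(D) ok, clear(C) ok, D≠C ok
all met → apply stack(D, C)
after:  towers=[A; B; C/D; E; F/G] holding=-

towers=[A; B; C/D; E; F/G] holding=-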